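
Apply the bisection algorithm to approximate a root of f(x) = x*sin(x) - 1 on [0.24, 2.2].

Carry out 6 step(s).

f(x) = x*sin(x) - 1
Initial interval: [0.24, 2.2]

Iteration 1:
  c_1 = (0.240000 + 2.200000)/2 = 1.220000
  f(c_1) = f(1.220000) = 0.145701
  f(a) × f(c) < 0, new interval: [0.240000, 1.220000]
Iteration 2:
  c_2 = (0.240000 + 1.220000)/2 = 0.730000
  f(c_2) = f(0.730000) = -0.513185
  f(a) × f(c) ≥ 0, new interval: [0.730000, 1.220000]
Iteration 3:
  c_3 = (0.730000 + 1.220000)/2 = 0.975000
  f(c_3) = f(0.975000) = -0.192991
  f(a) × f(c) ≥ 0, new interval: [0.975000, 1.220000]
Iteration 4:
  c_4 = (0.975000 + 1.220000)/2 = 1.097500
  f(c_4) = f(1.097500) = -0.023148
  f(a) × f(c) ≥ 0, new interval: [1.097500, 1.220000]
Iteration 5:
  c_5 = (1.097500 + 1.220000)/2 = 1.158750
  f(c_5) = f(1.158750) = 0.061766
  f(a) × f(c) < 0, new interval: [1.097500, 1.158750]
Iteration 6:
  c_6 = (1.097500 + 1.158750)/2 = 1.128125
  f(c_6) = f(1.128125) = 0.019386
  f(a) × f(c) < 0, new interval: [1.097500, 1.128125]

After 6 iteration(s), the approximation is c_6 = 1.128125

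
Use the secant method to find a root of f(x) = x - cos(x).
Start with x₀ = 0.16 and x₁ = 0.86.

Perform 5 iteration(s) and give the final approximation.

f(x) = x - cos(x)
x₀ = 0.16, x₁ = 0.86

Secant formula: x_{n+1} = x_n - f(x_n)(x_n - x_{n-1})/(f(x_n) - f(x_{n-1}))

Iteration 1:
  f(0.160000) = -0.827227
  f(0.860000) = 0.207563
  x_2 = 0.860000 - 0.207563×(0.860000 - 0.160000)/(0.207563 - (-0.827227))
       = 0.719591
Iteration 2:
  f(0.860000) = 0.207563
  f(0.719591) = -0.032484
  x_3 = 0.719591 - (-0.032484)×(0.719591 - 0.860000)/(-0.032484 - 0.207563)
       = 0.738592
Iteration 3:
  f(0.719591) = -0.032484
  f(0.738592) = -0.000825
  x_4 = 0.738592 - (-0.000825)×(0.738592 - 0.719591)/(-0.000825 - (-0.032484))
       = 0.739087
Iteration 4:
  f(0.738592) = -0.000825
  f(0.739087) = 0.000004
  x_5 = 0.739087 - 0.000004×(0.739087 - 0.738592)/(0.000004 - (-0.000825))
       = 0.739085
Iteration 5:
  f(0.739087) = 0.000004
  f(0.739085) = 0.000000
  x_6 = 0.739085 - 0.000000×(0.739085 - 0.739087)/(0.000000 - 0.000004)
       = 0.739085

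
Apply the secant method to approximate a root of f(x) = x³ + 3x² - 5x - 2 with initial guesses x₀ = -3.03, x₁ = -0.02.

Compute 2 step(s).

f(x) = x³ + 3x² - 5x - 2
x₀ = -3.03, x₁ = -0.02

Secant formula: x_{n+1} = x_n - f(x_n)(x_n - x_{n-1})/(f(x_n) - f(x_{n-1}))

Iteration 1:
  f(-3.030000) = 12.874573
  f(-0.020000) = -1.898808
  x_2 = -0.020000 - (-1.898808)×(-0.020000 - (-3.030000))/(-1.898808 - 12.874573)
       = -0.406872
Iteration 2:
  f(-0.020000) = -1.898808
  f(-0.406872) = 0.463641
  x_3 = -0.406872 - 0.463641×(-0.406872 - (-0.020000))/(0.463641 - (-1.898808))
       = -0.330947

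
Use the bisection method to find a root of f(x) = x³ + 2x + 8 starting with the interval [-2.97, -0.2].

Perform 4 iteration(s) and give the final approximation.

f(x) = x³ + 2x + 8
Initial interval: [-2.97, -0.2]

Iteration 1:
  c_1 = (-2.970000 + (-0.200000))/2 = -1.585000
  f(c_1) = f(-1.585000) = 0.848123
  f(a) × f(c) < 0, new interval: [-2.970000, -1.585000]
Iteration 2:
  c_2 = (-2.970000 + (-1.585000))/2 = -2.277500
  f(c_2) = f(-2.277500) = -8.368407
  f(a) × f(c) ≥ 0, new interval: [-2.277500, -1.585000]
Iteration 3:
  c_3 = (-2.277500 + (-1.585000))/2 = -1.931250
  f(c_3) = f(-1.931250) = -3.065534
  f(a) × f(c) ≥ 0, new interval: [-1.931250, -1.585000]
Iteration 4:
  c_4 = (-1.931250 + (-1.585000))/2 = -1.758125
  f(c_4) = f(-1.758125) = -0.950621
  f(a) × f(c) ≥ 0, new interval: [-1.758125, -1.585000]

After 4 iteration(s), the approximation is c_4 = -1.758125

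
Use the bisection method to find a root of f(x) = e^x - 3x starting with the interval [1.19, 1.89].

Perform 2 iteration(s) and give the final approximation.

f(x) = e^x - 3x
Initial interval: [1.19, 1.89]

Iteration 1:
  c_1 = (1.190000 + 1.890000)/2 = 1.540000
  f(c_1) = f(1.540000) = 0.044590
  f(a) × f(c) < 0, new interval: [1.190000, 1.540000]
Iteration 2:
  c_2 = (1.190000 + 1.540000)/2 = 1.365000
  f(c_2) = f(1.365000) = -0.179277
  f(a) × f(c) ≥ 0, new interval: [1.365000, 1.540000]

After 2 iteration(s), the approximation is c_2 = 1.365000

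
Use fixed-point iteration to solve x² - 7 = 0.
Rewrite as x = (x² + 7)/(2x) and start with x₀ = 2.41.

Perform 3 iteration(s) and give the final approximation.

Equation: x² - 7 = 0
Fixed-point form: x = (x² + 7)/(2x)
x₀ = 2.41

x_1 = g(2.410000) = 2.657282
x_2 = g(2.657282) = 2.645776
x_3 = g(2.645776) = 2.645751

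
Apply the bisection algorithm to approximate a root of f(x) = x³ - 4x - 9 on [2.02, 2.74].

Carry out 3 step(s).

f(x) = x³ - 4x - 9
Initial interval: [2.02, 2.74]

Iteration 1:
  c_1 = (2.020000 + 2.740000)/2 = 2.380000
  f(c_1) = f(2.380000) = -5.038728
  f(a) × f(c) ≥ 0, new interval: [2.380000, 2.740000]
Iteration 2:
  c_2 = (2.380000 + 2.740000)/2 = 2.560000
  f(c_2) = f(2.560000) = -2.462784
  f(a) × f(c) ≥ 0, new interval: [2.560000, 2.740000]
Iteration 3:
  c_3 = (2.560000 + 2.740000)/2 = 2.650000
  f(c_3) = f(2.650000) = -0.990375
  f(a) × f(c) ≥ 0, new interval: [2.650000, 2.740000]

After 3 iteration(s), the approximation is c_3 = 2.650000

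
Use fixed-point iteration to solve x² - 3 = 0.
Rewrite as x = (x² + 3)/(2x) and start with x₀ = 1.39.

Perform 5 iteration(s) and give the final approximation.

Equation: x² - 3 = 0
Fixed-point form: x = (x² + 3)/(2x)
x₀ = 1.39

x_1 = g(1.390000) = 1.774137
x_2 = g(1.774137) = 1.732550
x_3 = g(1.732550) = 1.732051
x_4 = g(1.732051) = 1.732051
x_5 = g(1.732051) = 1.732051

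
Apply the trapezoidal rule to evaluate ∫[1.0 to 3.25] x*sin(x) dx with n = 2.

f(x) = x*sin(x)
a = 1.0, b = 3.25, n = 2
h = (b - a)/n = 1.125000

Trapezoidal rule: (h/2)[f(x₀) + 2f(x₁) + 2f(x₂) + ... + f(xₙ)]

x_0 = 1.0000, f(x_0) = 0.841471, coefficient = 1
x_1 = 2.1250, f(x_1) = 1.806930, coefficient = 2
x_2 = 3.2500, f(x_2) = -0.351634, coefficient = 1

I ≈ (1.125000/2) × 4.103696 = 2.308329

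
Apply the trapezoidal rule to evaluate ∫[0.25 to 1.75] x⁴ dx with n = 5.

f(x) = x⁴
a = 0.25, b = 1.75, n = 5
h = (b - a)/n = 0.300000

Trapezoidal rule: (h/2)[f(x₀) + 2f(x₁) + 2f(x₂) + ... + f(xₙ)]

x_0 = 0.2500, f(x_0) = 0.003906, coefficient = 1
x_1 = 0.5500, f(x_1) = 0.091506, coefficient = 2
x_2 = 0.8500, f(x_2) = 0.522006, coefficient = 2
x_3 = 1.1500, f(x_3) = 1.749006, coefficient = 2
x_4 = 1.4500, f(x_4) = 4.420506, coefficient = 2
x_5 = 1.7500, f(x_5) = 9.378906, coefficient = 1

I ≈ (0.300000/2) × 22.948862 = 3.442329
Exact value: 3.282422
Error: 0.159907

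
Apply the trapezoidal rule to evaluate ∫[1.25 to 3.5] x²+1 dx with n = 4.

f(x) = x²+1
a = 1.25, b = 3.5, n = 4
h = (b - a)/n = 0.562500

Trapezoidal rule: (h/2)[f(x₀) + 2f(x₁) + 2f(x₂) + ... + f(xₙ)]

x_0 = 1.2500, f(x_0) = 2.562500, coefficient = 1
x_1 = 1.8125, f(x_1) = 4.285156, coefficient = 2
x_2 = 2.3750, f(x_2) = 6.640625, coefficient = 2
x_3 = 2.9375, f(x_3) = 9.628906, coefficient = 2
x_4 = 3.5000, f(x_4) = 13.250000, coefficient = 1

I ≈ (0.562500/2) × 56.921875 = 16.009277
Exact value: 15.890625
Error: 0.118652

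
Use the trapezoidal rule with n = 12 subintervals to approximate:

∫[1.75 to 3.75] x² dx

f(x) = x²
a = 1.75, b = 3.75, n = 12
h = (b - a)/n = 0.166667

Trapezoidal rule: (h/2)[f(x₀) + 2f(x₁) + 2f(x₂) + ... + f(xₙ)]

x_0 = 1.7500, f(x_0) = 3.062500, coefficient = 1
x_1 = 1.9167, f(x_1) = 3.673611, coefficient = 2
x_2 = 2.0833, f(x_2) = 4.340278, coefficient = 2
x_3 = 2.2500, f(x_3) = 5.062500, coefficient = 2
x_4 = 2.4167, f(x_4) = 5.840278, coefficient = 2
x_5 = 2.5833, f(x_5) = 6.673611, coefficient = 2
x_6 = 2.7500, f(x_6) = 7.562500, coefficient = 2
x_7 = 2.9167, f(x_7) = 8.506944, coefficient = 2
x_8 = 3.0833, f(x_8) = 9.506944, coefficient = 2
x_9 = 3.2500, f(x_9) = 10.562500, coefficient = 2
x_10 = 3.4167, f(x_10) = 11.673611, coefficient = 2
x_11 = 3.5833, f(x_11) = 12.840278, coefficient = 2
x_12 = 3.7500, f(x_12) = 14.062500, coefficient = 1

I ≈ (0.166667/2) × 189.611111 = 15.800926
Exact value: 15.791667
Error: 0.009259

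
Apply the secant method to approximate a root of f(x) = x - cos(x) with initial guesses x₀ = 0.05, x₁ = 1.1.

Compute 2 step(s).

f(x) = x - cos(x)
x₀ = 0.05, x₁ = 1.1

Secant formula: x_{n+1} = x_n - f(x_n)(x_n - x_{n-1})/(f(x_n) - f(x_{n-1}))

Iteration 1:
  f(0.050000) = -0.948750
  f(1.100000) = 0.646404
  x_2 = 1.100000 - 0.646404×(1.100000 - 0.050000)/(0.646404 - (-0.948750))
       = 0.674509
Iteration 2:
  f(1.100000) = 0.646404
  f(0.674509) = -0.106505
  x_3 = 0.674509 - (-0.106505)×(0.674509 - 1.100000)/(-0.106505 - 0.646404)
       = 0.734698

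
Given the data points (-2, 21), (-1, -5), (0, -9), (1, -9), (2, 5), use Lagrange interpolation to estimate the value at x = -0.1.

Lagrange interpolation formula:
P(x) = Σ yᵢ × Lᵢ(x)
where Lᵢ(x) = Π_{j≠i} (x - xⱼ)/(xᵢ - xⱼ)

L_0(-0.1) = (-0.1 - (-1))/(-2 - (-1)) × (-0.1 - 0)/(-2 - 0) × (-0.1 - 1)/(-2 - 1) × (-0.1 - 2)/(-2 - 2) = -0.008663
L_1(-0.1) = (-0.1 - (-2))/(-1 - (-2)) × (-0.1 - 0)/(-1 - 0) × (-0.1 - 1)/(-1 - 1) × (-0.1 - 2)/(-1 - 2) = 0.073150
L_2(-0.1) = (-0.1 - (-2))/(0 - (-2)) × (-0.1 - (-1))/(0 - (-1)) × (-0.1 - 1)/(0 - 1) × (-0.1 - 2)/(0 - 2) = 0.987525
L_3(-0.1) = (-0.1 - (-2))/(1 - (-2)) × (-0.1 - (-1))/(1 - (-1)) × (-0.1 - 0)/(1 - 0) × (-0.1 - 2)/(1 - 2) = -0.059850
L_4(-0.1) = (-0.1 - (-2))/(2 - (-2)) × (-0.1 - (-1))/(2 - (-1)) × (-0.1 - 0)/(2 - 0) × (-0.1 - 1)/(2 - 1) = 0.007838

P(-0.1) = 21×L_0(-0.1) + (-5)×L_1(-0.1) + (-9)×L_2(-0.1) + (-9)×L_3(-0.1) + 5×L_4(-0.1)
P(-0.1) = -8.857550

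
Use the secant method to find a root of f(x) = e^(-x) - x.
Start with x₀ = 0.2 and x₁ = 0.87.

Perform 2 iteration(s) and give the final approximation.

f(x) = e^(-x) - x
x₀ = 0.2, x₁ = 0.87

Secant formula: x_{n+1} = x_n - f(x_n)(x_n - x_{n-1})/(f(x_n) - f(x_{n-1}))

Iteration 1:
  f(0.200000) = 0.618731
  f(0.870000) = -0.451048
  x_2 = 0.870000 - (-0.451048)×(0.870000 - 0.200000)/(-0.451048 - 0.618731)
       = 0.587510
Iteration 2:
  f(0.870000) = -0.451048
  f(0.587510) = -0.031800
  x_3 = 0.587510 - (-0.031800)×(0.587510 - 0.870000)/(-0.031800 - (-0.451048))
       = 0.566083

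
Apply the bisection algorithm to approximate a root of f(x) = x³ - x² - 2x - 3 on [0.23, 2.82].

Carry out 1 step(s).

f(x) = x³ - x² - 2x - 3
Initial interval: [0.23, 2.82]

Iteration 1:
  c_1 = (0.230000 + 2.820000)/2 = 1.525000
  f(c_1) = f(1.525000) = -4.829047
  f(a) × f(c) ≥ 0, new interval: [1.525000, 2.820000]

After 1 iteration(s), the approximation is c_1 = 1.525000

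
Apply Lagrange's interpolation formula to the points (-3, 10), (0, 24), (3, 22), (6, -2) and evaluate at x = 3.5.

Lagrange interpolation formula:
P(x) = Σ yᵢ × Lᵢ(x)
where Lᵢ(x) = Π_{j≠i} (x - xⱼ)/(xᵢ - xⱼ)

L_0(3.5) = (3.5 - 0)/(-3 - 0) × (3.5 - 3)/(-3 - 3) × (3.5 - 6)/(-3 - 6) = 0.027006
L_1(3.5) = (3.5 - (-3))/(0 - (-3)) × (3.5 - 3)/(0 - 3) × (3.5 - 6)/(0 - 6) = -0.150463
L_2(3.5) = (3.5 - (-3))/(3 - (-3)) × (3.5 - 0)/(3 - 0) × (3.5 - 6)/(3 - 6) = 1.053241
L_3(3.5) = (3.5 - (-3))/(6 - (-3)) × (3.5 - 0)/(6 - 0) × (3.5 - 3)/(6 - 3) = 0.070216

P(3.5) = 10×L_0(3.5) + 24×L_1(3.5) + 22×L_2(3.5) + (-2)×L_3(3.5)
P(3.5) = 19.689815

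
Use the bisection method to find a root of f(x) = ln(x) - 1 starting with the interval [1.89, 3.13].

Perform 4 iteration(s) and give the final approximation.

f(x) = ln(x) - 1
Initial interval: [1.89, 3.13]

Iteration 1:
  c_1 = (1.890000 + 3.130000)/2 = 2.510000
  f(c_1) = f(2.510000) = -0.079717
  f(a) × f(c) ≥ 0, new interval: [2.510000, 3.130000]
Iteration 2:
  c_2 = (2.510000 + 3.130000)/2 = 2.820000
  f(c_2) = f(2.820000) = 0.036737
  f(a) × f(c) < 0, new interval: [2.510000, 2.820000]
Iteration 3:
  c_3 = (2.510000 + 2.820000)/2 = 2.665000
  f(c_3) = f(2.665000) = -0.019796
  f(a) × f(c) ≥ 0, new interval: [2.665000, 2.820000]
Iteration 4:
  c_4 = (2.665000 + 2.820000)/2 = 2.742500
  f(c_4) = f(2.742500) = 0.008870
  f(a) × f(c) < 0, new interval: [2.665000, 2.742500]

After 4 iteration(s), the approximation is c_4 = 2.742500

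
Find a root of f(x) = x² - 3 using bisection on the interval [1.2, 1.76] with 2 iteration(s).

f(x) = x² - 3
Initial interval: [1.2, 1.76]

Iteration 1:
  c_1 = (1.200000 + 1.760000)/2 = 1.480000
  f(c_1) = f(1.480000) = -0.809600
  f(a) × f(c) ≥ 0, new interval: [1.480000, 1.760000]
Iteration 2:
  c_2 = (1.480000 + 1.760000)/2 = 1.620000
  f(c_2) = f(1.620000) = -0.375600
  f(a) × f(c) ≥ 0, new interval: [1.620000, 1.760000]

After 2 iteration(s), the approximation is c_2 = 1.620000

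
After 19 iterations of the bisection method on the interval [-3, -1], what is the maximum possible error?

Bisection error bound: |error| ≤ (b-a)/2^n
|error| ≤ (-1 - (-3))/2^19 = 2/2^19
|error| ≤ 0.0000038147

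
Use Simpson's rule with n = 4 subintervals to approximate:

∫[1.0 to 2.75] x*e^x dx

f(x) = x*e^x
a = 1.0, b = 2.75, n = 4
h = (b - a)/n = 0.437500

Simpson's rule: (h/3)[f(x₀) + 4f(x₁) + 2f(x₂) + ... + f(xₙ)]

x_0 = 1.0000, f(x_0) = 2.718282, coefficient = 1
x_1 = 1.4375, f(x_1) = 6.052101, coefficient = 4
x_2 = 1.8750, f(x_2) = 12.226536, coefficient = 2
x_3 = 2.3125, f(x_3) = 23.355423, coefficient = 4
x_4 = 2.7500, f(x_4) = 43.017238, coefficient = 1

I ≈ (0.437500/3) × 187.818686 = 27.390225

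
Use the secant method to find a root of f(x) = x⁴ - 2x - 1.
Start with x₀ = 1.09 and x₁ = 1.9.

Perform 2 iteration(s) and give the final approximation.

f(x) = x⁴ - 2x - 1
x₀ = 1.09, x₁ = 1.9

Secant formula: x_{n+1} = x_n - f(x_n)(x_n - x_{n-1})/(f(x_n) - f(x_{n-1}))

Iteration 1:
  f(1.090000) = -1.768418
  f(1.900000) = 8.232100
  x_2 = 1.900000 - 8.232100×(1.900000 - 1.090000)/(8.232100 - (-1.768418))
       = 1.233234
Iteration 2:
  f(1.900000) = 8.232100
  f(1.233234) = -1.153432
  x_3 = 1.233234 - (-1.153432)×(1.233234 - 1.900000)/(-1.153432 - 8.232100)
       = 1.315176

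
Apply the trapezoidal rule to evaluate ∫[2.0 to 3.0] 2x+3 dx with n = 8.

f(x) = 2x+3
a = 2.0, b = 3.0, n = 8
h = (b - a)/n = 0.125000

Trapezoidal rule: (h/2)[f(x₀) + 2f(x₁) + 2f(x₂) + ... + f(xₙ)]

x_0 = 2.0000, f(x_0) = 7.000000, coefficient = 1
x_1 = 2.1250, f(x_1) = 7.250000, coefficient = 2
x_2 = 2.2500, f(x_2) = 7.500000, coefficient = 2
x_3 = 2.3750, f(x_3) = 7.750000, coefficient = 2
x_4 = 2.5000, f(x_4) = 8.000000, coefficient = 2
x_5 = 2.6250, f(x_5) = 8.250000, coefficient = 2
x_6 = 2.7500, f(x_6) = 8.500000, coefficient = 2
x_7 = 2.8750, f(x_7) = 8.750000, coefficient = 2
x_8 = 3.0000, f(x_8) = 9.000000, coefficient = 1

I ≈ (0.125000/2) × 128.000000 = 8.000000
Exact value: 8.000000
Error: 0.000000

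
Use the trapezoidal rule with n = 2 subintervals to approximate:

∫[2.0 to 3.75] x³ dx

f(x) = x³
a = 2.0, b = 3.75, n = 2
h = (b - a)/n = 0.875000

Trapezoidal rule: (h/2)[f(x₀) + 2f(x₁) + 2f(x₂) + ... + f(xₙ)]

x_0 = 2.0000, f(x_0) = 8.000000, coefficient = 1
x_1 = 2.8750, f(x_1) = 23.763672, coefficient = 2
x_2 = 3.7500, f(x_2) = 52.734375, coefficient = 1

I ≈ (0.875000/2) × 108.261719 = 47.364502
Exact value: 45.438477
Error: 1.926025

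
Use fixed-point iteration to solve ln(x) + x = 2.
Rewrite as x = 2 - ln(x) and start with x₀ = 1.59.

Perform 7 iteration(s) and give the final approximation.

Equation: ln(x) + x = 2
Fixed-point form: x = 2 - ln(x)
x₀ = 1.59

x_1 = g(1.590000) = 1.536266
x_2 = g(1.536266) = 1.570645
x_3 = g(1.570645) = 1.548514
x_4 = g(1.548514) = 1.562705
x_5 = g(1.562705) = 1.553582
x_6 = g(1.553582) = 1.559437
x_7 = g(1.559437) = 1.555675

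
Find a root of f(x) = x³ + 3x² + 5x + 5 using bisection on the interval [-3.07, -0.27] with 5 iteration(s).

f(x) = x³ + 3x² + 5x + 5
Initial interval: [-3.07, -0.27]

Iteration 1:
  c_1 = (-3.070000 + (-0.270000))/2 = -1.670000
  f(c_1) = f(-1.670000) = 0.359237
  f(a) × f(c) < 0, new interval: [-3.070000, -1.670000]
Iteration 2:
  c_2 = (-3.070000 + (-1.670000))/2 = -2.370000
  f(c_2) = f(-2.370000) = -3.311353
  f(a) × f(c) ≥ 0, new interval: [-2.370000, -1.670000]
Iteration 3:
  c_3 = (-2.370000 + (-1.670000))/2 = -2.020000
  f(c_3) = f(-2.020000) = -1.101208
  f(a) × f(c) ≥ 0, new interval: [-2.020000, -1.670000]
Iteration 4:
  c_4 = (-2.020000 + (-1.670000))/2 = -1.845000
  f(c_4) = f(-1.845000) = -0.293351
  f(a) × f(c) ≥ 0, new interval: [-1.845000, -1.670000]
Iteration 5:
  c_5 = (-1.845000 + (-1.670000))/2 = -1.757500
  f(c_5) = f(-1.757500) = 0.050342
  f(a) × f(c) < 0, new interval: [-1.845000, -1.757500]

After 5 iteration(s), the approximation is c_5 = -1.757500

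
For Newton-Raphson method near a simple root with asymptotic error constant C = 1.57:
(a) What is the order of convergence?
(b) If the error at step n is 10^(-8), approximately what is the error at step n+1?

(a) Newton-Raphson has quadratic (order 2) convergence near simple roots.
    This means |e_{n+1}| ≈ C|e_n|².

(b) With |e_n| = 10^(-8) and C = 1.57:
    |e_{n+1}| ≈ 1.57 × (10^(-8))² = 1.57 × 10^(-16)

(a) 2 (quadratic); (b) |e_{n+1}| ≈ 1.570e-16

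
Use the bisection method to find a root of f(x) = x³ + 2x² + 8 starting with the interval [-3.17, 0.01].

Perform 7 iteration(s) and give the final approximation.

f(x) = x³ + 2x² + 8
Initial interval: [-3.17, 0.01]

Iteration 1:
  c_1 = (-3.170000 + 0.010000)/2 = -1.580000
  f(c_1) = f(-1.580000) = 9.048488
  f(a) × f(c) < 0, new interval: [-3.170000, -1.580000]
Iteration 2:
  c_2 = (-3.170000 + (-1.580000))/2 = -2.375000
  f(c_2) = f(-2.375000) = 5.884766
  f(a) × f(c) < 0, new interval: [-3.170000, -2.375000]
Iteration 3:
  c_3 = (-3.170000 + (-2.375000))/2 = -2.772500
  f(c_3) = f(-2.772500) = 2.061981
  f(a) × f(c) < 0, new interval: [-3.170000, -2.772500]
Iteration 4:
  c_4 = (-3.170000 + (-2.772500))/2 = -2.971250
  f(c_4) = f(-2.971250) = -0.574512
  f(a) × f(c) ≥ 0, new interval: [-2.971250, -2.772500]
Iteration 5:
  c_5 = (-2.971250 + (-2.772500))/2 = -2.871875
  f(c_5) = f(-2.871875) = 0.809066
  f(a) × f(c) < 0, new interval: [-2.971250, -2.871875]
Iteration 6:
  c_6 = (-2.971250 + (-2.871875))/2 = -2.921563
  f(c_6) = f(-2.921563) = 0.133978
  f(a) × f(c) < 0, new interval: [-2.971250, -2.921563]
Iteration 7:
  c_7 = (-2.971250 + (-2.921563))/2 = -2.946406
  f(c_7) = f(-2.946406) = -0.216046
  f(a) × f(c) ≥ 0, new interval: [-2.946406, -2.921563]

After 7 iteration(s), the approximation is c_7 = -2.946406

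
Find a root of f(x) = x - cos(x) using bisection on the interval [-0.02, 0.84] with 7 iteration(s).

f(x) = x - cos(x)
Initial interval: [-0.02, 0.84]

Iteration 1:
  c_1 = (-0.020000 + 0.840000)/2 = 0.410000
  f(c_1) = f(0.410000) = -0.507121
  f(a) × f(c) ≥ 0, new interval: [0.410000, 0.840000]
Iteration 2:
  c_2 = (0.410000 + 0.840000)/2 = 0.625000
  f(c_2) = f(0.625000) = -0.185963
  f(a) × f(c) ≥ 0, new interval: [0.625000, 0.840000]
Iteration 3:
  c_3 = (0.625000 + 0.840000)/2 = 0.732500
  f(c_3) = f(0.732500) = -0.011005
  f(a) × f(c) ≥ 0, new interval: [0.732500, 0.840000]
Iteration 4:
  c_4 = (0.732500 + 0.840000)/2 = 0.786250
  f(c_4) = f(0.786250) = 0.079746
  f(a) × f(c) < 0, new interval: [0.732500, 0.786250]
Iteration 5:
  c_5 = (0.732500 + 0.786250)/2 = 0.759375
  f(c_5) = f(0.759375) = 0.034109
  f(a) × f(c) < 0, new interval: [0.732500, 0.759375]
Iteration 6:
  c_6 = (0.732500 + 0.759375)/2 = 0.745937
  f(c_6) = f(0.745937) = 0.011486
  f(a) × f(c) < 0, new interval: [0.732500, 0.745937]
Iteration 7:
  c_7 = (0.732500 + 0.745937)/2 = 0.739219
  f(c_7) = f(0.739219) = 0.000224
  f(a) × f(c) < 0, new interval: [0.732500, 0.739219]

After 7 iteration(s), the approximation is c_7 = 0.739219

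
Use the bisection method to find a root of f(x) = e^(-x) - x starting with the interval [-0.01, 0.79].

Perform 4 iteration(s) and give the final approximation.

f(x) = e^(-x) - x
Initial interval: [-0.01, 0.79]

Iteration 1:
  c_1 = (-0.010000 + 0.790000)/2 = 0.390000
  f(c_1) = f(0.390000) = 0.287057
  f(a) × f(c) ≥ 0, new interval: [0.390000, 0.790000]
Iteration 2:
  c_2 = (0.390000 + 0.790000)/2 = 0.590000
  f(c_2) = f(0.590000) = -0.035673
  f(a) × f(c) < 0, new interval: [0.390000, 0.590000]
Iteration 3:
  c_3 = (0.390000 + 0.590000)/2 = 0.490000
  f(c_3) = f(0.490000) = 0.122626
  f(a) × f(c) ≥ 0, new interval: [0.490000, 0.590000]
Iteration 4:
  c_4 = (0.490000 + 0.590000)/2 = 0.540000
  f(c_4) = f(0.540000) = 0.042748
  f(a) × f(c) ≥ 0, new interval: [0.540000, 0.590000]

After 4 iteration(s), the approximation is c_4 = 0.540000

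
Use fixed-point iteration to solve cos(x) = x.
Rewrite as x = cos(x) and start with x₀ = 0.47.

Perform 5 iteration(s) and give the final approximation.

Equation: cos(x) = x
Fixed-point form: x = cos(x)
x₀ = 0.47

x_1 = g(0.470000) = 0.891568
x_2 = g(0.891568) = 0.628193
x_3 = g(0.628193) = 0.809091
x_4 = g(0.809091) = 0.690157
x_5 = g(0.690157) = 0.771146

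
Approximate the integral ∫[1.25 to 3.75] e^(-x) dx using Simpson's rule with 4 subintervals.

f(x) = e^(-x)
a = 1.25, b = 3.75, n = 4
h = (b - a)/n = 0.625000

Simpson's rule: (h/3)[f(x₀) + 4f(x₁) + 2f(x₂) + ... + f(xₙ)]

x_0 = 1.2500, f(x_0) = 0.286505, coefficient = 1
x_1 = 1.8750, f(x_1) = 0.153355, coefficient = 4
x_2 = 2.5000, f(x_2) = 0.082085, coefficient = 2
x_3 = 3.1250, f(x_3) = 0.043937, coefficient = 4
x_4 = 3.7500, f(x_4) = 0.023518, coefficient = 1

I ≈ (0.625000/3) × 1.263360 = 0.263200
Exact value: 0.262987
Error: 0.000213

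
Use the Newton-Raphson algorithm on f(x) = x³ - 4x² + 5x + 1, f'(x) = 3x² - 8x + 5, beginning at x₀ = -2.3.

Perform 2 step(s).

f(x) = x³ - 4x² + 5x + 1
f'(x) = 3x² - 8x + 5
x₀ = -2.3

Newton-Raphson formula: x_{n+1} = x_n - f(x_n)/f'(x_n)

Iteration 1:
  f(-2.300000) = -43.827000
  f'(-2.300000) = 39.270000
  x_1 = -2.300000 - (-43.827000)/39.270000 = -1.183957
Iteration 2:
  f(-1.183957) = -12.186422
  f'(-1.183957) = 18.676922
  x_2 = -1.183957 - (-12.186422)/18.676922 = -0.531472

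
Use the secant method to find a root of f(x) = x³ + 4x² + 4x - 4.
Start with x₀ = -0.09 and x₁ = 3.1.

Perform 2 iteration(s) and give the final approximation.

f(x) = x³ + 4x² + 4x - 4
x₀ = -0.09, x₁ = 3.1

Secant formula: x_{n+1} = x_n - f(x_n)(x_n - x_{n-1})/(f(x_n) - f(x_{n-1}))

Iteration 1:
  f(-0.090000) = -4.328329
  f(3.100000) = 76.631000
  x_2 = 3.100000 - 76.631000×(3.100000 - (-0.090000))/(76.631000 - (-4.328329))
       = 0.080547
Iteration 2:
  f(3.100000) = 76.631000
  f(0.080547) = -3.651338
  x_3 = 0.080547 - (-3.651338)×(0.080547 - 3.100000)/(-3.651338 - 76.631000)
       = 0.217875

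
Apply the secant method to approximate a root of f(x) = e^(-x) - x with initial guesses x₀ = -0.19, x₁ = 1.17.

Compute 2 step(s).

f(x) = e^(-x) - x
x₀ = -0.19, x₁ = 1.17

Secant formula: x_{n+1} = x_n - f(x_n)(x_n - x_{n-1})/(f(x_n) - f(x_{n-1}))

Iteration 1:
  f(-0.190000) = 1.399250
  f(1.170000) = -0.859633
  x_2 = 1.170000 - (-0.859633)×(1.170000 - (-0.190000))/(-0.859633 - 1.399250)
       = 0.652443
Iteration 2:
  f(1.170000) = -0.859633
  f(0.652443) = -0.131671
  x_3 = 0.652443 - (-0.131671)×(0.652443 - 1.170000)/(-0.131671 - (-0.859633))
       = 0.558829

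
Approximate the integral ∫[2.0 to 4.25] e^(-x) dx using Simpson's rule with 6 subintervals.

f(x) = e^(-x)
a = 2.0, b = 4.25, n = 6
h = (b - a)/n = 0.375000

Simpson's rule: (h/3)[f(x₀) + 4f(x₁) + 2f(x₂) + ... + f(xₙ)]

x_0 = 2.0000, f(x_0) = 0.135335, coefficient = 1
x_1 = 2.3750, f(x_1) = 0.093014, coefficient = 4
x_2 = 2.7500, f(x_2) = 0.063928, coefficient = 2
x_3 = 3.1250, f(x_3) = 0.043937, coefficient = 4
x_4 = 3.5000, f(x_4) = 0.030197, coefficient = 2
x_5 = 3.8750, f(x_5) = 0.020754, coefficient = 4
x_6 = 4.2500, f(x_6) = 0.014264, coefficient = 1

I ≈ (0.375000/3) × 0.968673 = 0.121084
Exact value: 0.121071
Error: 0.000013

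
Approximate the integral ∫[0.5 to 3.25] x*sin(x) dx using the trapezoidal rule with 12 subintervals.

f(x) = x*sin(x)
a = 0.5, b = 3.25, n = 12
h = (b - a)/n = 0.229167

Trapezoidal rule: (h/2)[f(x₀) + 2f(x₁) + 2f(x₂) + ... + f(xₙ)]

x_0 = 0.5000, f(x_0) = 0.239713, coefficient = 1
x_1 = 0.7292, f(x_1) = 0.485806, coefficient = 2
x_2 = 0.9583, f(x_2) = 0.784141, coefficient = 2
x_3 = 1.1875, f(x_3) = 1.101331, coefficient = 2
x_4 = 1.4167, f(x_4) = 1.399873, coefficient = 2
x_5 = 1.6458, f(x_5) = 1.641202, coefficient = 2
x_6 = 1.8750, f(x_6) = 1.788911, coefficient = 2
x_7 = 2.1042, f(x_7) = 1.811894, coefficient = 2
x_8 = 2.3333, f(x_8) = 1.687200, coefficient = 2
x_9 = 2.5625, f(x_9) = 1.402366, coefficient = 2
x_10 = 2.7917, f(x_10) = 0.957062, coefficient = 2
x_11 = 3.0208, f(x_11) = 0.363908, coefficient = 2
x_12 = 3.2500, f(x_12) = -0.351634, coefficient = 1

I ≈ (0.229167/2) × 26.735470 = 3.063439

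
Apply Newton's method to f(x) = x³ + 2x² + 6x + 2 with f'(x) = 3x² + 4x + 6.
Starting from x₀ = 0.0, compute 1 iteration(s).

f(x) = x³ + 2x² + 6x + 2
f'(x) = 3x² + 4x + 6
x₀ = 0.0

Newton-Raphson formula: x_{n+1} = x_n - f(x_n)/f'(x_n)

Iteration 1:
  f(0.000000) = 2.000000
  f'(0.000000) = 6.000000
  x_1 = 0.000000 - 2.000000/6.000000 = -0.333333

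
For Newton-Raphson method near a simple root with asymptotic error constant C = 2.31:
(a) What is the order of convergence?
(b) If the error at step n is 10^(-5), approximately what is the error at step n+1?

(a) Newton-Raphson has quadratic (order 2) convergence near simple roots.
    This means |e_{n+1}| ≈ C|e_n|².

(b) With |e_n| = 10^(-5) and C = 2.31:
    |e_{n+1}| ≈ 2.31 × (10^(-5))² = 2.31 × 10^(-10)

(a) 2 (quadratic); (b) |e_{n+1}| ≈ 2.310e-10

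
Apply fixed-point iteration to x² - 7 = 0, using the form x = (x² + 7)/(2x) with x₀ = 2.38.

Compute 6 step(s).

Equation: x² - 7 = 0
Fixed-point form: x = (x² + 7)/(2x)
x₀ = 2.38

x_1 = g(2.380000) = 2.660588
x_2 = g(2.660588) = 2.645793
x_3 = g(2.645793) = 2.645751
x_4 = g(2.645751) = 2.645751
x_5 = g(2.645751) = 2.645751
x_6 = g(2.645751) = 2.645751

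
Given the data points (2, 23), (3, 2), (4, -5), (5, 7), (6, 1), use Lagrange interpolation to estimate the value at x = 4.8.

Lagrange interpolation formula:
P(x) = Σ yᵢ × Lᵢ(x)
where Lᵢ(x) = Π_{j≠i} (x - xⱼ)/(xᵢ - xⱼ)

L_0(4.8) = (4.8 - 3)/(2 - 3) × (4.8 - 4)/(2 - 4) × (4.8 - 5)/(2 - 5) × (4.8 - 6)/(2 - 6) = 0.014400
L_1(4.8) = (4.8 - 2)/(3 - 2) × (4.8 - 4)/(3 - 4) × (4.8 - 5)/(3 - 5) × (4.8 - 6)/(3 - 6) = -0.089600
L_2(4.8) = (4.8 - 2)/(4 - 2) × (4.8 - 3)/(4 - 3) × (4.8 - 5)/(4 - 5) × (4.8 - 6)/(4 - 6) = 0.302400
L_3(4.8) = (4.8 - 2)/(5 - 2) × (4.8 - 3)/(5 - 3) × (4.8 - 4)/(5 - 4) × (4.8 - 6)/(5 - 6) = 0.806400
L_4(4.8) = (4.8 - 2)/(6 - 2) × (4.8 - 3)/(6 - 3) × (4.8 - 4)/(6 - 4) × (4.8 - 5)/(6 - 5) = -0.033600

P(4.8) = 23×L_0(4.8) + 2×L_1(4.8) + (-5)×L_2(4.8) + 7×L_3(4.8) + 1×L_4(4.8)
P(4.8) = 4.251200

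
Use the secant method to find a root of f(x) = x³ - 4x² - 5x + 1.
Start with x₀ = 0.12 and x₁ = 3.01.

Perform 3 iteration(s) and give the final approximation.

f(x) = x³ - 4x² - 5x + 1
x₀ = 0.12, x₁ = 3.01

Secant formula: x_{n+1} = x_n - f(x_n)(x_n - x_{n-1})/(f(x_n) - f(x_{n-1}))

Iteration 1:
  f(0.120000) = 0.344128
  f(3.010000) = -23.019499
  x_2 = 3.010000 - (-23.019499)×(3.010000 - 0.120000)/(-23.019499 - 0.344128)
       = 0.162567
Iteration 2:
  f(3.010000) = -23.019499
  f(0.162567) = 0.085746
  x_3 = 0.162567 - 0.085746×(0.162567 - 3.010000)/(0.085746 - (-23.019499))
       = 0.173135
Iteration 3:
  f(0.162567) = 0.085746
  f(0.173135) = 0.019614
  x_4 = 0.173135 - 0.019614×(0.173135 - 0.162567)/(0.019614 - 0.085746)
       = 0.176269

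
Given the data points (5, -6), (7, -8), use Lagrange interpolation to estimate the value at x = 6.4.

Lagrange interpolation formula:
P(x) = Σ yᵢ × Lᵢ(x)
where Lᵢ(x) = Π_{j≠i} (x - xⱼ)/(xᵢ - xⱼ)

L_0(6.4) = (6.4 - 7)/(5 - 7) = 0.300000
L_1(6.4) = (6.4 - 5)/(7 - 5) = 0.700000

P(6.4) = (-6)×L_0(6.4) + (-8)×L_1(6.4)
P(6.4) = -7.400000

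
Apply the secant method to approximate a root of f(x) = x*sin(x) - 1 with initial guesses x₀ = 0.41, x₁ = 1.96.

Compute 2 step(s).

f(x) = x*sin(x) - 1
x₀ = 0.41, x₁ = 1.96

Secant formula: x_{n+1} = x_n - f(x_n)(x_n - x_{n-1})/(f(x_n) - f(x_{n-1}))

Iteration 1:
  f(0.410000) = -0.836570
  f(1.960000) = 0.813415
  x_2 = 1.960000 - 0.813415×(1.960000 - 0.410000)/(0.813415 - (-0.836570))
       = 1.195876
Iteration 2:
  f(1.960000) = 0.813415
  f(1.195876) = 0.112807
  x_3 = 1.195876 - 0.112807×(1.195876 - 1.960000)/(0.112807 - 0.813415)
       = 1.072842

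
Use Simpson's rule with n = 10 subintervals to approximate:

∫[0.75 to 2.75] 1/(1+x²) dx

f(x) = 1/(1+x²)
a = 0.75, b = 2.75, n = 10
h = (b - a)/n = 0.200000

Simpson's rule: (h/3)[f(x₀) + 4f(x₁) + 2f(x₂) + ... + f(xₙ)]

x_0 = 0.7500, f(x_0) = 0.640000, coefficient = 1
x_1 = 0.9500, f(x_1) = 0.525624, coefficient = 4
x_2 = 1.1500, f(x_2) = 0.430571, coefficient = 2
x_3 = 1.3500, f(x_3) = 0.354296, coefficient = 4
x_4 = 1.5500, f(x_4) = 0.293902, coefficient = 2
x_5 = 1.7500, f(x_5) = 0.246154, coefficient = 4
x_6 = 1.9500, f(x_6) = 0.208225, coefficient = 2
x_7 = 2.1500, f(x_7) = 0.177857, coefficient = 4
x_8 = 2.3500, f(x_8) = 0.153315, coefficient = 2
x_9 = 2.5500, f(x_9) = 0.133289, coefficient = 4
x_10 = 2.7500, f(x_10) = 0.116788, coefficient = 1

I ≈ (0.200000/3) × 8.677691 = 0.578513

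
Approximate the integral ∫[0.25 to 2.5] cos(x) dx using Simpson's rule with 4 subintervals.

f(x) = cos(x)
a = 0.25, b = 2.5, n = 4
h = (b - a)/n = 0.562500

Simpson's rule: (h/3)[f(x₀) + 4f(x₁) + 2f(x₂) + ... + f(xₙ)]

x_0 = 0.2500, f(x_0) = 0.968912, coefficient = 1
x_1 = 0.8125, f(x_1) = 0.687686, coefficient = 4
x_2 = 1.3750, f(x_2) = 0.194548, coefficient = 2
x_3 = 1.9375, f(x_3) = -0.358540, coefficient = 4
x_4 = 2.5000, f(x_4) = -0.801144, coefficient = 1

I ≈ (0.562500/3) × 1.873446 = 0.351271
Exact value: 0.351068
Error: 0.000203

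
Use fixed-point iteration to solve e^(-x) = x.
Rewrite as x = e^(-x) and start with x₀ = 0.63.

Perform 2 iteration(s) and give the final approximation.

Equation: e^(-x) = x
Fixed-point form: x = e^(-x)
x₀ = 0.63

x_1 = g(0.630000) = 0.532592
x_2 = g(0.532592) = 0.587081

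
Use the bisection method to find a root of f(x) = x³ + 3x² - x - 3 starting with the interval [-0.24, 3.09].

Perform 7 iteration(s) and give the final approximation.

f(x) = x³ + 3x² - x - 3
Initial interval: [-0.24, 3.09]

Iteration 1:
  c_1 = (-0.240000 + 3.090000)/2 = 1.425000
  f(c_1) = f(1.425000) = 4.560516
  f(a) × f(c) < 0, new interval: [-0.240000, 1.425000]
Iteration 2:
  c_2 = (-0.240000 + 1.425000)/2 = 0.592500
  f(c_2) = f(0.592500) = -2.331330
  f(a) × f(c) ≥ 0, new interval: [0.592500, 1.425000]
Iteration 3:
  c_3 = (0.592500 + 1.425000)/2 = 1.008750
  f(c_3) = f(1.008750) = 0.070460
  f(a) × f(c) < 0, new interval: [0.592500, 1.008750]
Iteration 4:
  c_4 = (0.592500 + 1.008750)/2 = 0.800625
  f(c_4) = f(0.800625) = -1.364423
  f(a) × f(c) ≥ 0, new interval: [0.800625, 1.008750]
Iteration 5:
  c_5 = (0.800625 + 1.008750)/2 = 0.904687
  f(c_5) = f(0.904687) = -0.708859
  f(a) × f(c) ≥ 0, new interval: [0.904687, 1.008750]
Iteration 6:
  c_6 = (0.904687 + 1.008750)/2 = 0.956719
  f(c_6) = f(0.956719) = -0.335091
  f(a) × f(c) ≥ 0, new interval: [0.956719, 1.008750]
Iteration 7:
  c_7 = (0.956719 + 1.008750)/2 = 0.982734
  f(c_7) = f(0.982734) = -0.136342
  f(a) × f(c) ≥ 0, new interval: [0.982734, 1.008750]

After 7 iteration(s), the approximation is c_7 = 0.982734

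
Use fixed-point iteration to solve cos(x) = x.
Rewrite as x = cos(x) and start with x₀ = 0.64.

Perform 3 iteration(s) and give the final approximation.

Equation: cos(x) = x
Fixed-point form: x = cos(x)
x₀ = 0.64

x_1 = g(0.640000) = 0.802096
x_2 = g(0.802096) = 0.695202
x_3 = g(0.695202) = 0.767924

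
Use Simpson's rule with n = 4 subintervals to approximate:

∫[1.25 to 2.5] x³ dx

f(x) = x³
a = 1.25, b = 2.5, n = 4
h = (b - a)/n = 0.312500

Simpson's rule: (h/3)[f(x₀) + 4f(x₁) + 2f(x₂) + ... + f(xₙ)]

x_0 = 1.2500, f(x_0) = 1.953125, coefficient = 1
x_1 = 1.5625, f(x_1) = 3.814697, coefficient = 4
x_2 = 1.8750, f(x_2) = 6.591797, coefficient = 2
x_3 = 2.1875, f(x_3) = 10.467529, coefficient = 4
x_4 = 2.5000, f(x_4) = 15.625000, coefficient = 1

I ≈ (0.312500/3) × 87.890625 = 9.155273
Exact value: 9.155273
Error: 0.000000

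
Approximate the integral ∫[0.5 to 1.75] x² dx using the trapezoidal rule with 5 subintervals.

f(x) = x²
a = 0.5, b = 1.75, n = 5
h = (b - a)/n = 0.250000

Trapezoidal rule: (h/2)[f(x₀) + 2f(x₁) + 2f(x₂) + ... + f(xₙ)]

x_0 = 0.5000, f(x_0) = 0.250000, coefficient = 1
x_1 = 0.7500, f(x_1) = 0.562500, coefficient = 2
x_2 = 1.0000, f(x_2) = 1.000000, coefficient = 2
x_3 = 1.2500, f(x_3) = 1.562500, coefficient = 2
x_4 = 1.5000, f(x_4) = 2.250000, coefficient = 2
x_5 = 1.7500, f(x_5) = 3.062500, coefficient = 1

I ≈ (0.250000/2) × 14.062500 = 1.757812
Exact value: 1.744792
Error: 0.013021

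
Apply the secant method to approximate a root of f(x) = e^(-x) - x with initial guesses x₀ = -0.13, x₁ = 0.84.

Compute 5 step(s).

f(x) = e^(-x) - x
x₀ = -0.13, x₁ = 0.84

Secant formula: x_{n+1} = x_n - f(x_n)(x_n - x_{n-1})/(f(x_n) - f(x_{n-1}))

Iteration 1:
  f(-0.130000) = 1.268828
  f(0.840000) = -0.408289
  x_2 = 0.840000 - (-0.408289)×(0.840000 - (-0.130000))/(-0.408289 - 1.268828)
       = 0.603856
Iteration 2:
  f(0.840000) = -0.408289
  f(0.603856) = -0.057157
  x_3 = 0.603856 - (-0.057157)×(0.603856 - 0.840000)/(-0.057157 - (-0.408289))
       = 0.565417
Iteration 3:
  f(0.603856) = -0.057157
  f(0.565417) = 0.002706
  x_4 = 0.565417 - 0.002706×(0.565417 - 0.603856)/(0.002706 - (-0.057157))
       = 0.567155
Iteration 4:
  f(0.565417) = 0.002706
  f(0.567155) = -0.000018
  x_5 = 0.567155 - (-0.000018)×(0.567155 - 0.565417)/(-0.000018 - 0.002706)
       = 0.567143
Iteration 5:
  f(0.567155) = -0.000018
  f(0.567143) = 0.000000
  x_6 = 0.567143 - 0.000000×(0.567143 - 0.567155)/(0.000000 - (-0.000018))
       = 0.567143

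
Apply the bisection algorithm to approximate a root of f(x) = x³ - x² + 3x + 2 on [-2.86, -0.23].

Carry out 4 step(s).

f(x) = x³ - x² + 3x + 2
Initial interval: [-2.86, -0.23]

Iteration 1:
  c_1 = (-2.860000 + (-0.230000))/2 = -1.545000
  f(c_1) = f(-1.545000) = -8.709979
  f(a) × f(c) ≥ 0, new interval: [-1.545000, -0.230000]
Iteration 2:
  c_2 = (-1.545000 + (-0.230000))/2 = -0.887500
  f(c_2) = f(-0.887500) = -2.149201
  f(a) × f(c) ≥ 0, new interval: [-0.887500, -0.230000]
Iteration 3:
  c_3 = (-0.887500 + (-0.230000))/2 = -0.558750
  f(c_3) = f(-0.558750) = -0.162894
  f(a) × f(c) ≥ 0, new interval: [-0.558750, -0.230000]
Iteration 4:
  c_4 = (-0.558750 + (-0.230000))/2 = -0.394375
  f(c_4) = f(-0.394375) = 0.600006
  f(a) × f(c) < 0, new interval: [-0.558750, -0.394375]

After 4 iteration(s), the approximation is c_4 = -0.394375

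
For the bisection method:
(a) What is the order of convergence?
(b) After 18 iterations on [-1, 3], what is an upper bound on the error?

(a) Bisection has linear (order 1) convergence; the error is halved each step.

(b) Error bound = (b-a)/2^n = (3 - (-1))/2^{18}
    = 4/2^{18}

(a) 1 (linear); (b) error ≤ 1.53e-05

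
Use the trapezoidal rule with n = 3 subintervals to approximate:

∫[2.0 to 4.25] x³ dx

f(x) = x³
a = 2.0, b = 4.25, n = 3
h = (b - a)/n = 0.750000

Trapezoidal rule: (h/2)[f(x₀) + 2f(x₁) + 2f(x₂) + ... + f(xₙ)]

x_0 = 2.0000, f(x_0) = 8.000000, coefficient = 1
x_1 = 2.7500, f(x_1) = 20.796875, coefficient = 2
x_2 = 3.5000, f(x_2) = 42.875000, coefficient = 2
x_3 = 4.2500, f(x_3) = 76.765625, coefficient = 1

I ≈ (0.750000/2) × 212.109375 = 79.541016
Exact value: 77.563477
Error: 1.977539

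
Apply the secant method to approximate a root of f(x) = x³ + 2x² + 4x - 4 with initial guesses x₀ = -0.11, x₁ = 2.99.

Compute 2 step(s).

f(x) = x³ + 2x² + 4x - 4
x₀ = -0.11, x₁ = 2.99

Secant formula: x_{n+1} = x_n - f(x_n)(x_n - x_{n-1})/(f(x_n) - f(x_{n-1}))

Iteration 1:
  f(-0.110000) = -4.417131
  f(2.990000) = 52.571099
  x_2 = 2.990000 - 52.571099×(2.990000 - (-0.110000))/(52.571099 - (-4.417131))
       = 0.130280
Iteration 2:
  f(2.990000) = 52.571099
  f(0.130280) = -3.442725
  x_3 = 0.130280 - (-3.442725)×(0.130280 - 2.990000)/(-3.442725 - 52.571099)
       = 0.306044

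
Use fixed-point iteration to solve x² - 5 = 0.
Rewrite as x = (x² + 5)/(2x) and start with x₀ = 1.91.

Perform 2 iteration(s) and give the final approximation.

Equation: x² - 5 = 0
Fixed-point form: x = (x² + 5)/(2x)
x₀ = 1.91

x_1 = g(1.910000) = 2.263901
x_2 = g(2.263901) = 2.236239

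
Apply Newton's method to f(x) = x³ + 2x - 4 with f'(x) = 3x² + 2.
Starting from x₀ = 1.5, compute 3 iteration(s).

f(x) = x³ + 2x - 4
f'(x) = 3x² + 2
x₀ = 1.5

Newton-Raphson formula: x_{n+1} = x_n - f(x_n)/f'(x_n)

Iteration 1:
  f(1.500000) = 2.375000
  f'(1.500000) = 8.750000
  x_1 = 1.500000 - 2.375000/8.750000 = 1.228571
Iteration 2:
  f(1.228571) = 0.311534
  f'(1.228571) = 6.528163
  x_2 = 1.228571 - 0.311534/6.528163 = 1.180850
Iteration 3:
  f(1.180850) = 0.008285
  f'(1.180850) = 6.183220
  x_3 = 1.180850 - 0.008285/6.183220 = 1.179510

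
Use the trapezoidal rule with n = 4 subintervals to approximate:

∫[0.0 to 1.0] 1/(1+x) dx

f(x) = 1/(1+x)
a = 0.0, b = 1.0, n = 4
h = (b - a)/n = 0.250000

Trapezoidal rule: (h/2)[f(x₀) + 2f(x₁) + 2f(x₂) + ... + f(xₙ)]

x_0 = 0.0000, f(x_0) = 1.000000, coefficient = 1
x_1 = 0.2500, f(x_1) = 0.800000, coefficient = 2
x_2 = 0.5000, f(x_2) = 0.666667, coefficient = 2
x_3 = 0.7500, f(x_3) = 0.571429, coefficient = 2
x_4 = 1.0000, f(x_4) = 0.500000, coefficient = 1

I ≈ (0.250000/2) × 5.576190 = 0.697024
Exact value: 0.693147
Error: 0.003877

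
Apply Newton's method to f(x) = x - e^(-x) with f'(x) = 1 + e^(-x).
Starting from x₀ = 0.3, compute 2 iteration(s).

f(x) = x - e^(-x)
f'(x) = 1 + e^(-x)
x₀ = 0.3

Newton-Raphson formula: x_{n+1} = x_n - f(x_n)/f'(x_n)

Iteration 1:
  f(0.300000) = -0.440818
  f'(0.300000) = 1.740818
  x_1 = 0.300000 - (-0.440818)/1.740818 = 0.553225
Iteration 2:
  f(0.553225) = -0.021868
  f'(0.553225) = 1.575092
  x_2 = 0.553225 - (-0.021868)/1.575092 = 0.567108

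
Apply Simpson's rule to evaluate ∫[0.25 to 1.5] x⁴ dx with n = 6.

f(x) = x⁴
a = 0.25, b = 1.5, n = 6
h = (b - a)/n = 0.208333

Simpson's rule: (h/3)[f(x₀) + 4f(x₁) + 2f(x₂) + ... + f(xₙ)]

x_0 = 0.2500, f(x_0) = 0.003906, coefficient = 1
x_1 = 0.4583, f(x_1) = 0.044129, coefficient = 4
x_2 = 0.6667, f(x_2) = 0.197531, coefficient = 2
x_3 = 0.8750, f(x_3) = 0.586182, coefficient = 4
x_4 = 1.0833, f(x_4) = 1.377363, coefficient = 2
x_5 = 1.2917, f(x_5) = 2.783568, coefficient = 4
x_6 = 1.5000, f(x_6) = 5.062500, coefficient = 1

I ≈ (0.208333/3) × 21.871709 = 1.518869
Exact value: 1.518555
Error: 0.000314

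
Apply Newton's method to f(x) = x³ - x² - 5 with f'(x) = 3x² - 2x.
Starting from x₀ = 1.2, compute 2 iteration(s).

f(x) = x³ - x² - 5
f'(x) = 3x² - 2x
x₀ = 1.2

Newton-Raphson formula: x_{n+1} = x_n - f(x_n)/f'(x_n)

Iteration 1:
  f(1.200000) = -4.712000
  f'(1.200000) = 1.920000
  x_1 = 1.200000 - (-4.712000)/1.920000 = 3.654167
Iteration 2:
  f(3.654167) = 30.440912
  f'(3.654167) = 32.750469
  x_2 = 3.654167 - 30.440912/32.750469 = 2.724686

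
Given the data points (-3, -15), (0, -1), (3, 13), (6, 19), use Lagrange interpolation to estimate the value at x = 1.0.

Lagrange interpolation formula:
P(x) = Σ yᵢ × Lᵢ(x)
where Lᵢ(x) = Π_{j≠i} (x - xⱼ)/(xᵢ - xⱼ)

L_0(1.0) = (1.0 - 0)/(-3 - 0) × (1.0 - 3)/(-3 - 3) × (1.0 - 6)/(-3 - 6) = -0.061728
L_1(1.0) = (1.0 - (-3))/(0 - (-3)) × (1.0 - 3)/(0 - 3) × (1.0 - 6)/(0 - 6) = 0.740741
L_2(1.0) = (1.0 - (-3))/(3 - (-3)) × (1.0 - 0)/(3 - 0) × (1.0 - 6)/(3 - 6) = 0.370370
L_3(1.0) = (1.0 - (-3))/(6 - (-3)) × (1.0 - 0)/(6 - 0) × (1.0 - 3)/(6 - 3) = -0.049383

P(1.0) = (-15)×L_0(1.0) + (-1)×L_1(1.0) + 13×L_2(1.0) + 19×L_3(1.0)
P(1.0) = 4.061728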